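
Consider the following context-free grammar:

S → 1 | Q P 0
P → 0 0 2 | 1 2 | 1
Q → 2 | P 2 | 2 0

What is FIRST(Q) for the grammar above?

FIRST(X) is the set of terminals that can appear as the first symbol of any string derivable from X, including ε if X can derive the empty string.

We compute FIRST(Q) using the standard algorithm.
FIRST(P) = {0, 1}
FIRST(Q) = {0, 1, 2}
FIRST(S) = {0, 1, 2}
Therefore, FIRST(Q) = {0, 1, 2}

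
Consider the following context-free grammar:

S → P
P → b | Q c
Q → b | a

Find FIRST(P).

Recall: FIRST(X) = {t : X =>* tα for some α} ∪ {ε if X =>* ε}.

We compute FIRST(P) using the standard algorithm.
FIRST(P) = {a, b}
FIRST(Q) = {a, b}
FIRST(S) = {a, b}
Therefore, FIRST(P) = {a, b}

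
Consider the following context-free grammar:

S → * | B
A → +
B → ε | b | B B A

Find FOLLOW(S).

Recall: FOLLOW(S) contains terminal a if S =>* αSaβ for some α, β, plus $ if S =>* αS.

We compute FOLLOW(S) using the standard algorithm.
FOLLOW(S) starts with {$}.
FIRST(A) = {+}
FIRST(B) = {+, b, ε}
FIRST(S) = {*, +, b, ε}
FOLLOW(A) = {$, +, b}
FOLLOW(B) = {$, +, b}
FOLLOW(S) = {$}
Therefore, FOLLOW(S) = {$}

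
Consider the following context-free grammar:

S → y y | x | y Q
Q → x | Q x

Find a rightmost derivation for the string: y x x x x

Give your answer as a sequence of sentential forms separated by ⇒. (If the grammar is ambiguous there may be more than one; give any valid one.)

S ⇒ y Q ⇒ y Q x ⇒ y Q x x ⇒ y Q x x x ⇒ y x x x x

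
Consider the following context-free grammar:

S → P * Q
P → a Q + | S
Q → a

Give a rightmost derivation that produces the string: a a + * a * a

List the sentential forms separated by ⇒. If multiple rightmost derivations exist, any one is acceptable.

S ⇒ P * Q ⇒ P * a ⇒ S * a ⇒ P * Q * a ⇒ P * a * a ⇒ a Q + * a * a ⇒ a a + * a * a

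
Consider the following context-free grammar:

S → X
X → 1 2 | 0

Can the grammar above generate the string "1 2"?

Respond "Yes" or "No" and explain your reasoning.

Yes - a valid derivation exists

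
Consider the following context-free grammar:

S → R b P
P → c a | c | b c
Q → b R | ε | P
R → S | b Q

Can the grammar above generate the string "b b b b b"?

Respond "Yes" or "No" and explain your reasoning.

No - no valid derivation exists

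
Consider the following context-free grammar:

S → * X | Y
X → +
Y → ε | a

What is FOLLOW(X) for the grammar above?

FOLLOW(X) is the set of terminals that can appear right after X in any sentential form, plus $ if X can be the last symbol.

We compute FOLLOW(X) using the standard algorithm.
FOLLOW(S) starts with {$}.
FIRST(S) = {*, a, ε}
FIRST(X) = {+}
FIRST(Y) = {a, ε}
FOLLOW(S) = {$}
FOLLOW(X) = {$}
FOLLOW(Y) = {$}
Therefore, FOLLOW(X) = {$}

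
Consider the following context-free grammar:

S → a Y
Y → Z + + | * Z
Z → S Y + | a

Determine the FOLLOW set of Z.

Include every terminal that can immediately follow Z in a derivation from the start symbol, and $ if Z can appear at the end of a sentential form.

We compute FOLLOW(Z) using the standard algorithm.
FOLLOW(S) starts with {$}.
FIRST(S) = {a}
FIRST(Y) = {*, a}
FIRST(Z) = {a}
FOLLOW(S) = {$, *, a}
FOLLOW(Y) = {$, *, +, a}
FOLLOW(Z) = {$, *, +, a}
Therefore, FOLLOW(Z) = {$, *, +, a}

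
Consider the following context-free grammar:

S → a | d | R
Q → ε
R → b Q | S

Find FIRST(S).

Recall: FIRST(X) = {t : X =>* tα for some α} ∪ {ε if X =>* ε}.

We compute FIRST(S) using the standard algorithm.
FIRST(Q) = {ε}
FIRST(R) = {a, b, d}
FIRST(S) = {a, b, d}
Therefore, FIRST(S) = {a, b, d}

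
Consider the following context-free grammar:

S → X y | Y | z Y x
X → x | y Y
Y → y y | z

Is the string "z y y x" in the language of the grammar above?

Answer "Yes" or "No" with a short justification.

Yes - a valid derivation exists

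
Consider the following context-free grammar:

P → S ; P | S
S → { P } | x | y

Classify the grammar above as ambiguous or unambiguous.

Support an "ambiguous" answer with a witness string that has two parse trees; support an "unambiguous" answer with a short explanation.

Unambiguous - every string in the language has a unique parse tree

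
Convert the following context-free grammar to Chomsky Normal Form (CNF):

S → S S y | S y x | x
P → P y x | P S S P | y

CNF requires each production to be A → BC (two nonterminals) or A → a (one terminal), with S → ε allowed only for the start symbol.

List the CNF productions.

TY → y; TX → x; S → x; P → y; S → S X0; X0 → S TY; S → S X1; X1 → TY TX; P → P X2; X2 → TY TX; P → P X3; X3 → S X4; X4 → S P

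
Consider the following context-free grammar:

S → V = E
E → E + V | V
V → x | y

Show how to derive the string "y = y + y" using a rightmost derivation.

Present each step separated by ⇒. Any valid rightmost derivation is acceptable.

S ⇒ V = E ⇒ V = E + V ⇒ V = E + y ⇒ V = V + y ⇒ V = y + y ⇒ y = y + y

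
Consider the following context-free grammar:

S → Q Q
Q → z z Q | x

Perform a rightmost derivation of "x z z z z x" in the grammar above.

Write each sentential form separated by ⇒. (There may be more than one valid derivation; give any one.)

S ⇒ Q Q ⇒ Q z z Q ⇒ Q z z z z Q ⇒ Q z z z z x ⇒ x z z z z x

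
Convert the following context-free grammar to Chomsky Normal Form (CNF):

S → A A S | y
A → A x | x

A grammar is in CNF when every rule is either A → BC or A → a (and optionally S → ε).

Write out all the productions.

S → y; TX → x; A → x; S → A X0; X0 → A S; A → A TX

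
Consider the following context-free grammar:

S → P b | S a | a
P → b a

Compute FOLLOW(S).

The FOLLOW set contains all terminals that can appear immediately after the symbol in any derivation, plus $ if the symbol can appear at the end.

We compute FOLLOW(S) using the standard algorithm.
FOLLOW(S) starts with {$}.
FIRST(P) = {b}
FIRST(S) = {a, b}
FOLLOW(P) = {b}
FOLLOW(S) = {$, a}
Therefore, FOLLOW(S) = {$, a}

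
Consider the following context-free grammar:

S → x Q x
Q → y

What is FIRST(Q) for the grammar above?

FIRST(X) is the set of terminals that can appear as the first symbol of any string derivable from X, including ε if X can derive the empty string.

We compute FIRST(Q) using the standard algorithm.
FIRST(Q) = {y}
FIRST(S) = {x}
Therefore, FIRST(Q) = {y}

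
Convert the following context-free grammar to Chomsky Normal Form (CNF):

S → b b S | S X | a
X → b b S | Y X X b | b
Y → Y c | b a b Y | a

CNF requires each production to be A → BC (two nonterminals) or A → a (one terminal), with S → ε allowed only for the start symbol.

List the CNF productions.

TB → b; S → a; X → b; TC → c; TA → a; Y → a; S → TB X0; X0 → TB S; S → S X; X → TB X1; X1 → TB S; X → Y X2; X2 → X X3; X3 → X TB; Y → Y TC; Y → TB X4; X4 → TA X5; X5 → TB Y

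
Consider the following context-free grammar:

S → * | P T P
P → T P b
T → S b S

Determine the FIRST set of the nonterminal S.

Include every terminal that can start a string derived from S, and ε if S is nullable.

We compute FIRST(S) using the standard algorithm.
FIRST(P) = {*}
FIRST(S) = {*}
FIRST(T) = {*}
Therefore, FIRST(S) = {*}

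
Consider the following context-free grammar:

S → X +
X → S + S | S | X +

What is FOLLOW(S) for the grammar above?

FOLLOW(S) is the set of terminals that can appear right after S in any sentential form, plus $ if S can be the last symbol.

We compute FOLLOW(S) using the standard algorithm.
FOLLOW(S) starts with {$}.
FIRST(S) = {}
FIRST(X) = {}
FOLLOW(S) = {$, +}
FOLLOW(X) = {+}
Therefore, FOLLOW(S) = {$, +}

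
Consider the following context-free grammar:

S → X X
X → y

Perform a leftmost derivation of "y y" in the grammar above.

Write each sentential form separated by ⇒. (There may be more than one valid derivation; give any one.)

S ⇒ X X ⇒ y X ⇒ y y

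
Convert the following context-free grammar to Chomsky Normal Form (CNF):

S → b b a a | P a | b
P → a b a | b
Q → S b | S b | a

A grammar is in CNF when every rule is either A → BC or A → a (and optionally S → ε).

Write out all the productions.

TB → b; TA → a; S → b; P → b; Q → a; S → TB X0; X0 → TB X1; X1 → TA TA; S → P TA; P → TA X2; X2 → TB TA; Q → S TB; Q → S TB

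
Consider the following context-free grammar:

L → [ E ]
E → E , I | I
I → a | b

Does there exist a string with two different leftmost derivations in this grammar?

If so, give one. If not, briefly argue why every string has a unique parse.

No - every string in the language has a unique leftmost derivation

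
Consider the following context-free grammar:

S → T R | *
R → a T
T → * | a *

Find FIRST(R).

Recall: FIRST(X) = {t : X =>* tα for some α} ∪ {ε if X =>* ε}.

We compute FIRST(R) using the standard algorithm.
FIRST(R) = {a}
FIRST(S) = {*, a}
FIRST(T) = {*, a}
Therefore, FIRST(R) = {a}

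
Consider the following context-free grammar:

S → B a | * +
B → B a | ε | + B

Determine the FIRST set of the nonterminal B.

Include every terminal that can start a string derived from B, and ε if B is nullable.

We compute FIRST(B) using the standard algorithm.
FIRST(B) = {+, a, ε}
FIRST(S) = {*, +, a}
Therefore, FIRST(B) = {+, a, ε}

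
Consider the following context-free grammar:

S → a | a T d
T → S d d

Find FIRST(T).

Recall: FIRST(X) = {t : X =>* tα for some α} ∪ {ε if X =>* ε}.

We compute FIRST(T) using the standard algorithm.
FIRST(S) = {a}
FIRST(T) = {a}
Therefore, FIRST(T) = {a}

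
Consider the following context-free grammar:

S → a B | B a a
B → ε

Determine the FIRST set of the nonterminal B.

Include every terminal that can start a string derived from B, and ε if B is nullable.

We compute FIRST(B) using the standard algorithm.
FIRST(B) = {ε}
FIRST(S) = {a}
Therefore, FIRST(B) = {ε}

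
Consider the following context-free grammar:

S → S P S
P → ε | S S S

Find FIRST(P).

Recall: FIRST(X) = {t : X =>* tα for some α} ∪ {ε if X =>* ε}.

We compute FIRST(P) using the standard algorithm.
FIRST(P) = {ε}
FIRST(S) = {}
Therefore, FIRST(P) = {ε}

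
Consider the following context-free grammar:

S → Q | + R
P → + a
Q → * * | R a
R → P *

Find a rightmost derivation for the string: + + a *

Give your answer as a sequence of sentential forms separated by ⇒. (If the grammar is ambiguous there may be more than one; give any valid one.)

S ⇒ + R ⇒ + P * ⇒ + + a *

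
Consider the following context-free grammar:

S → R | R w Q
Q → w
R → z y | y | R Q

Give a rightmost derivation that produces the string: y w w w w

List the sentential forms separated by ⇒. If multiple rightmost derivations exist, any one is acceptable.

S ⇒ R w Q ⇒ R w w ⇒ R Q w w ⇒ R w w w ⇒ R Q w w w ⇒ R w w w w ⇒ y w w w w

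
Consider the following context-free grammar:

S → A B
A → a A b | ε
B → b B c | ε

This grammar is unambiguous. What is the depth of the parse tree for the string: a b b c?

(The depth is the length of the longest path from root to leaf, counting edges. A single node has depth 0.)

3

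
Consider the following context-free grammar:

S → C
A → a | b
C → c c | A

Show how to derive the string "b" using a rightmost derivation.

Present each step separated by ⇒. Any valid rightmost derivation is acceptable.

S ⇒ C ⇒ A ⇒ b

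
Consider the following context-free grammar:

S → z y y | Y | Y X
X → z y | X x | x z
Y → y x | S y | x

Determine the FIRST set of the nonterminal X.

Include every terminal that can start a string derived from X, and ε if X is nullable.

We compute FIRST(X) using the standard algorithm.
FIRST(S) = {x, y, z}
FIRST(X) = {x, z}
FIRST(Y) = {x, y, z}
Therefore, FIRST(X) = {x, z}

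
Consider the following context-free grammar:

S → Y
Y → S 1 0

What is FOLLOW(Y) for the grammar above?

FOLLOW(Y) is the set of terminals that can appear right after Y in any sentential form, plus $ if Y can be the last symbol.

We compute FOLLOW(Y) using the standard algorithm.
FOLLOW(S) starts with {$}.
FIRST(S) = {}
FIRST(Y) = {}
FOLLOW(S) = {$, 1}
FOLLOW(Y) = {$, 1}
Therefore, FOLLOW(Y) = {$, 1}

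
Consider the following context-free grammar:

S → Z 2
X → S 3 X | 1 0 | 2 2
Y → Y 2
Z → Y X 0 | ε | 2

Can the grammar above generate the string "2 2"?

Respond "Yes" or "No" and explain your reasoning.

Yes - a valid derivation exists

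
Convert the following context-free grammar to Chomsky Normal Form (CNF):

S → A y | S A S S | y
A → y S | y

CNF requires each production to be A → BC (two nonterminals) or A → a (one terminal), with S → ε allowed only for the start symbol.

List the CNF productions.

TY → y; S → y; A → y; S → A TY; S → S X0; X0 → A X1; X1 → S S; A → TY S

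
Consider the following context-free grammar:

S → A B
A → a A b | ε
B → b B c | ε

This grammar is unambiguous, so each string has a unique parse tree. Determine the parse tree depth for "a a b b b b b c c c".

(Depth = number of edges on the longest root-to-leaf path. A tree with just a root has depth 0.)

5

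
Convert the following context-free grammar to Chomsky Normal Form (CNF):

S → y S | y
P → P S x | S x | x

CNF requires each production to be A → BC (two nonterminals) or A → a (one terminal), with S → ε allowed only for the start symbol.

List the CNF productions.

TY → y; S → y; TX → x; P → x; S → TY S; P → P X0; X0 → S TX; P → S TX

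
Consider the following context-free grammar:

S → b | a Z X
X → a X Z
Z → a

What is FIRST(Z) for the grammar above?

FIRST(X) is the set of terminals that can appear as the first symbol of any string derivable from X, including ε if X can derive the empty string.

We compute FIRST(Z) using the standard algorithm.
FIRST(S) = {a, b}
FIRST(X) = {a}
FIRST(Z) = {a}
Therefore, FIRST(Z) = {a}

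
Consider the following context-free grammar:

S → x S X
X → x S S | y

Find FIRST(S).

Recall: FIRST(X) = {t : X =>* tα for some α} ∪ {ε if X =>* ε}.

We compute FIRST(S) using the standard algorithm.
FIRST(S) = {x}
FIRST(X) = {x, y}
Therefore, FIRST(S) = {x}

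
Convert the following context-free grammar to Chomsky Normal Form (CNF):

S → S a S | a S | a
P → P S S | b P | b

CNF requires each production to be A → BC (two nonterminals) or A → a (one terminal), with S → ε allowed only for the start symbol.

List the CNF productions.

TA → a; S → a; TB → b; P → b; S → S X0; X0 → TA S; S → TA S; P → P X1; X1 → S S; P → TB P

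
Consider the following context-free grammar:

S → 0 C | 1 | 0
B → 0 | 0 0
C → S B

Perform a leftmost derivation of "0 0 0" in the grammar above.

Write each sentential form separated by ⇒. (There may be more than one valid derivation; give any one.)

S ⇒ 0 C ⇒ 0 S B ⇒ 0 0 B ⇒ 0 0 0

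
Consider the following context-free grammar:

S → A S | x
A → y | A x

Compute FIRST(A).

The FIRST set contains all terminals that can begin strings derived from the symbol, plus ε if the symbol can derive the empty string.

We compute FIRST(A) using the standard algorithm.
FIRST(A) = {y}
FIRST(S) = {x, y}
Therefore, FIRST(A) = {y}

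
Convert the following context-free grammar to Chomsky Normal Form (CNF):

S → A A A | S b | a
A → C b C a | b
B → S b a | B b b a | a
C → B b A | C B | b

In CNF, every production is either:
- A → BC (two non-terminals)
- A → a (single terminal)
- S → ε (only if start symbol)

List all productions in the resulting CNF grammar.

TB → b; S → a; TA → a; A → b; B → a; C → b; S → A X0; X0 → A A; S → S TB; A → C X1; X1 → TB X2; X2 → C TA; B → S X3; X3 → TB TA; B → B X4; X4 → TB X5; X5 → TB TA; C → B X6; X6 → TB A; C → C B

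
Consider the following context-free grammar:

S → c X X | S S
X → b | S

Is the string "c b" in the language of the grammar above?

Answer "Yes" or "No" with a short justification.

No - no valid derivation exists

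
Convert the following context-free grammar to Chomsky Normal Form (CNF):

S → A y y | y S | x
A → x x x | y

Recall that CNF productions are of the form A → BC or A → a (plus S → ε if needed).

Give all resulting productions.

TY → y; S → x; TX → x; A → y; S → A X0; X0 → TY TY; S → TY S; A → TX X1; X1 → TX TX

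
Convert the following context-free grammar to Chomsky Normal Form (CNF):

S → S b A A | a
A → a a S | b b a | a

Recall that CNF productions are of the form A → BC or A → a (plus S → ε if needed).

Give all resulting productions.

TB → b; S → a; TA → a; A → a; S → S X0; X0 → TB X1; X1 → A A; A → TA X2; X2 → TA S; A → TB X3; X3 → TB TA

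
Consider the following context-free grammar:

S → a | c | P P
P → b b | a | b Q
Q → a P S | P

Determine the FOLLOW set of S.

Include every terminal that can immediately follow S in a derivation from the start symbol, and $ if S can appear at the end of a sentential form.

We compute FOLLOW(S) using the standard algorithm.
FOLLOW(S) starts with {$}.
FIRST(P) = {a, b}
FIRST(Q) = {a, b}
FIRST(S) = {a, b, c}
FOLLOW(P) = {$, a, b, c}
FOLLOW(Q) = {$, a, b, c}
FOLLOW(S) = {$, a, b, c}
Therefore, FOLLOW(S) = {$, a, b, c}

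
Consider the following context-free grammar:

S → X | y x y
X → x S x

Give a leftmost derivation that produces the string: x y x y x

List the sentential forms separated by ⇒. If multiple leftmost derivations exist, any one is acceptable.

S ⇒ X ⇒ x S x ⇒ x y x y x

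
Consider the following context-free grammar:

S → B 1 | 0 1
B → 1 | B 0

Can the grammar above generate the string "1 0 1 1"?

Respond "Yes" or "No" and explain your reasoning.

No - no valid derivation exists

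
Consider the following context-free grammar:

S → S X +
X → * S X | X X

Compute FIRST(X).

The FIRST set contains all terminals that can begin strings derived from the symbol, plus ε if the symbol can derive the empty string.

We compute FIRST(X) using the standard algorithm.
FIRST(S) = {}
FIRST(X) = {*}
Therefore, FIRST(X) = {*}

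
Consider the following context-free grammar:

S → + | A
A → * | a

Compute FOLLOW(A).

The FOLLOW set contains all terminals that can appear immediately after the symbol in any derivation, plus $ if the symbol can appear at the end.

We compute FOLLOW(A) using the standard algorithm.
FOLLOW(S) starts with {$}.
FIRST(A) = {*, a}
FIRST(S) = {*, +, a}
FOLLOW(A) = {$}
FOLLOW(S) = {$}
Therefore, FOLLOW(A) = {$}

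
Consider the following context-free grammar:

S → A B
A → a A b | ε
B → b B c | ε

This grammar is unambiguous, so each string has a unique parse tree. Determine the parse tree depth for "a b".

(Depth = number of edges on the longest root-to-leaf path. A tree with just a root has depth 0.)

3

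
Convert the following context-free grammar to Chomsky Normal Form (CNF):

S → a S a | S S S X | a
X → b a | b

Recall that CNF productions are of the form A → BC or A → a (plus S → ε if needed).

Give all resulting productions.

TA → a; S → a; TB → b; X → b; S → TA X0; X0 → S TA; S → S X1; X1 → S X2; X2 → S X; X → TB TA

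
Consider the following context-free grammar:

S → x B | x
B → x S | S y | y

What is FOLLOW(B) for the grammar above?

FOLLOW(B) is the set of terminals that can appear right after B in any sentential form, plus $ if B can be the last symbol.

We compute FOLLOW(B) using the standard algorithm.
FOLLOW(S) starts with {$}.
FIRST(B) = {x, y}
FIRST(S) = {x}
FOLLOW(B) = {$, y}
FOLLOW(S) = {$, y}
Therefore, FOLLOW(B) = {$, y}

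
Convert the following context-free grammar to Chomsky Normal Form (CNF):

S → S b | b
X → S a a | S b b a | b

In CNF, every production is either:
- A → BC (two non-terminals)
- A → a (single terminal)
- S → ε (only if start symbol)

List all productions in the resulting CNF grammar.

TB → b; S → b; TA → a; X → b; S → S TB; X → S X0; X0 → TA TA; X → S X1; X1 → TB X2; X2 → TB TA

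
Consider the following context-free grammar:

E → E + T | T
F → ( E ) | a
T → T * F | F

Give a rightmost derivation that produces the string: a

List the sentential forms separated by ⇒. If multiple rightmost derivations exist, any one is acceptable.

E ⇒ T ⇒ F ⇒ a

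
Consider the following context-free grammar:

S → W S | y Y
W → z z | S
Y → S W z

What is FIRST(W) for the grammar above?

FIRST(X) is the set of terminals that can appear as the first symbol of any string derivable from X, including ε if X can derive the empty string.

We compute FIRST(W) using the standard algorithm.
FIRST(S) = {y, z}
FIRST(W) = {y, z}
FIRST(Y) = {y, z}
Therefore, FIRST(W) = {y, z}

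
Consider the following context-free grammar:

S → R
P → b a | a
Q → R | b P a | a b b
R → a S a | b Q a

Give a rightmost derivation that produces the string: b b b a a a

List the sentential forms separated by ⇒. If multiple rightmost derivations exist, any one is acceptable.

S ⇒ R ⇒ b Q a ⇒ b b P a a ⇒ b b b a a a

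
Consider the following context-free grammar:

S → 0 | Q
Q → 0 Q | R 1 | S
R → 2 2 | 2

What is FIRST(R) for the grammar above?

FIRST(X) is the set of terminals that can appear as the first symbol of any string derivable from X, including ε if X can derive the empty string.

We compute FIRST(R) using the standard algorithm.
FIRST(Q) = {0, 2}
FIRST(R) = {2}
FIRST(S) = {0, 2}
Therefore, FIRST(R) = {2}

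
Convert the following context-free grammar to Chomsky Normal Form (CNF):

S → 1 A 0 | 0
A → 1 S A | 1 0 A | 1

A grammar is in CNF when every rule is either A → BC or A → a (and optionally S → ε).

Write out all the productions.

T1 → 1; T0 → 0; S → 0; A → 1; S → T1 X0; X0 → A T0; A → T1 X1; X1 → S A; A → T1 X2; X2 → T0 A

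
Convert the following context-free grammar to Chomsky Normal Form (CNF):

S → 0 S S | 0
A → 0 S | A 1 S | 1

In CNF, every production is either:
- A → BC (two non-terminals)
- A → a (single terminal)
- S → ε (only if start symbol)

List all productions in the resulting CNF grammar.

T0 → 0; S → 0; T1 → 1; A → 1; S → T0 X0; X0 → S S; A → T0 S; A → A X1; X1 → T1 S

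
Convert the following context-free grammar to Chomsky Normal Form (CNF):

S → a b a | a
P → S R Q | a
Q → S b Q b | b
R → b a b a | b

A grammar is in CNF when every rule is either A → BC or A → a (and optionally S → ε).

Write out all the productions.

TA → a; TB → b; S → a; P → a; Q → b; R → b; S → TA X0; X0 → TB TA; P → S X1; X1 → R Q; Q → S X2; X2 → TB X3; X3 → Q TB; R → TB X4; X4 → TA X5; X5 → TB TA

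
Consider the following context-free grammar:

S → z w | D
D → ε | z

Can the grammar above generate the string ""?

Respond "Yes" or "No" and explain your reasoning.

Yes - a valid derivation exists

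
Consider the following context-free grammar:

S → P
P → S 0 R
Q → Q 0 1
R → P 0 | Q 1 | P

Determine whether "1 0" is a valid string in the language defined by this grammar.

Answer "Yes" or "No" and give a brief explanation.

No - no valid derivation exists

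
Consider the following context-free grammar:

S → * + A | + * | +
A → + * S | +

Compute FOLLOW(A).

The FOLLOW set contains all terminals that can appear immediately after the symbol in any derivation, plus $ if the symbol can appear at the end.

We compute FOLLOW(A) using the standard algorithm.
FOLLOW(S) starts with {$}.
FIRST(A) = {+}
FIRST(S) = {*, +}
FOLLOW(A) = {$}
FOLLOW(S) = {$}
Therefore, FOLLOW(A) = {$}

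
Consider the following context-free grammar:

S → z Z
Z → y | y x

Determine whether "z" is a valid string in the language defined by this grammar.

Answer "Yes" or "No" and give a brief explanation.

No - no valid derivation exists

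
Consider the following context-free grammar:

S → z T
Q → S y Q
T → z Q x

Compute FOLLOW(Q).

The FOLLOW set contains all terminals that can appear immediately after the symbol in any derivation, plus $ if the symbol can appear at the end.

We compute FOLLOW(Q) using the standard algorithm.
FOLLOW(S) starts with {$}.
FIRST(Q) = {z}
FIRST(S) = {z}
FIRST(T) = {z}
FOLLOW(Q) = {x}
FOLLOW(S) = {$, y}
FOLLOW(T) = {$, y}
Therefore, FOLLOW(Q) = {x}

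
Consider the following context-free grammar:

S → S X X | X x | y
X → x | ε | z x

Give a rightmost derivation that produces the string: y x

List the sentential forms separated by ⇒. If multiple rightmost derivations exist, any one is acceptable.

S ⇒ S X X ⇒ S X x ⇒ S x ⇒ y x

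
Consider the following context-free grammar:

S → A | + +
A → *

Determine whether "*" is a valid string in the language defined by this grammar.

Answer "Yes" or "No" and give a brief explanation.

Yes - a valid derivation exists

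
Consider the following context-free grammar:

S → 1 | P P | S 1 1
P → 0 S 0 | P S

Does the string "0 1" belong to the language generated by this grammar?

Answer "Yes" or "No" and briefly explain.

No - no valid derivation exists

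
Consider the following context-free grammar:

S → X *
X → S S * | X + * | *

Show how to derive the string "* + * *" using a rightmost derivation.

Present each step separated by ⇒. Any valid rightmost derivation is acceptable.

S ⇒ X * ⇒ X + * * ⇒ * + * *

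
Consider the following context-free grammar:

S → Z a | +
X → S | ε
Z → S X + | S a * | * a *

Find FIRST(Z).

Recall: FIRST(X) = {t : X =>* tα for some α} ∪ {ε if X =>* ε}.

We compute FIRST(Z) using the standard algorithm.
FIRST(S) = {*, +}
FIRST(X) = {*, +, ε}
FIRST(Z) = {*, +}
Therefore, FIRST(Z) = {*, +}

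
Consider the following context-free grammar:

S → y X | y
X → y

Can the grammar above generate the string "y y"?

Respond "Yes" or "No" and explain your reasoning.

Yes - a valid derivation exists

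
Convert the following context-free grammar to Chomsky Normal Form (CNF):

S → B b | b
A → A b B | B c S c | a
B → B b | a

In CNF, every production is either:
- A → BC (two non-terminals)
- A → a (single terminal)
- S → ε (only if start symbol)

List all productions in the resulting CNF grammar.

TB → b; S → b; TC → c; A → a; B → a; S → B TB; A → A X0; X0 → TB B; A → B X1; X1 → TC X2; X2 → S TC; B → B TB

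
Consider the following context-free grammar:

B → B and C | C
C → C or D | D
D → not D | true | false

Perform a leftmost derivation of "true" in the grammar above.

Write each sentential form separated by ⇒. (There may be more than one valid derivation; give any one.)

B ⇒ C ⇒ D ⇒ true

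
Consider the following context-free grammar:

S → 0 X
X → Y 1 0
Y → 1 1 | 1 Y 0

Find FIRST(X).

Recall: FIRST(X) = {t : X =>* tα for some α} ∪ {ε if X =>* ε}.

We compute FIRST(X) using the standard algorithm.
FIRST(S) = {0}
FIRST(X) = {1}
FIRST(Y) = {1}
Therefore, FIRST(X) = {1}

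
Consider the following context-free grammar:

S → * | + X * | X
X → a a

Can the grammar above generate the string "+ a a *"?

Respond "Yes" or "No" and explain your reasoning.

Yes - a valid derivation exists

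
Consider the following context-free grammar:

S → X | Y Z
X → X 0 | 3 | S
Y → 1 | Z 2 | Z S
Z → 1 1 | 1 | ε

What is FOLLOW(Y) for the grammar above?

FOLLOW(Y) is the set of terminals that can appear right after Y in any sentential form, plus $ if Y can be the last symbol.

We compute FOLLOW(Y) using the standard algorithm.
FOLLOW(S) starts with {$}.
FIRST(S) = {1, 2, 3}
FIRST(X) = {1, 2, 3}
FIRST(Y) = {1, 2, 3}
FIRST(Z) = {1, ε}
FOLLOW(S) = {$, 0, 1}
FOLLOW(X) = {$, 0, 1}
FOLLOW(Y) = {$, 0, 1}
FOLLOW(Z) = {$, 0, 1, 2, 3}
Therefore, FOLLOW(Y) = {$, 0, 1}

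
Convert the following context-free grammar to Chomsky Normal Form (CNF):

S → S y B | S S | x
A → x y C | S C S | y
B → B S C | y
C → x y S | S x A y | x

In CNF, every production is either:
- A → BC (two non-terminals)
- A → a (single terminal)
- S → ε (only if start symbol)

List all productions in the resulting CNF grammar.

TY → y; S → x; TX → x; A → y; B → y; C → x; S → S X0; X0 → TY B; S → S S; A → TX X1; X1 → TY C; A → S X2; X2 → C S; B → B X3; X3 → S C; C → TX X4; X4 → TY S; C → S X5; X5 → TX X6; X6 → A TY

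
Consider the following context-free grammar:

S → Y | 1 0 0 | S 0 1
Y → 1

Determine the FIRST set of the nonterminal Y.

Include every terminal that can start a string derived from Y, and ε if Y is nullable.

We compute FIRST(Y) using the standard algorithm.
FIRST(S) = {1}
FIRST(Y) = {1}
Therefore, FIRST(Y) = {1}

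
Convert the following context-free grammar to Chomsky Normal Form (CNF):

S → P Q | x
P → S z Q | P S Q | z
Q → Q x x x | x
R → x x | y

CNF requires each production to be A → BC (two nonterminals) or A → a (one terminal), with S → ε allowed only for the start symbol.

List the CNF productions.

S → x; TZ → z; P → z; TX → x; Q → x; R → y; S → P Q; P → S X0; X0 → TZ Q; P → P X1; X1 → S Q; Q → Q X2; X2 → TX X3; X3 → TX TX; R → TX TX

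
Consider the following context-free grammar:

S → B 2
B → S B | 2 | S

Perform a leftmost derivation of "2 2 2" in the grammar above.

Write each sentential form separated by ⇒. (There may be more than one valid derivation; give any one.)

S ⇒ B 2 ⇒ S 2 ⇒ B 2 2 ⇒ 2 2 2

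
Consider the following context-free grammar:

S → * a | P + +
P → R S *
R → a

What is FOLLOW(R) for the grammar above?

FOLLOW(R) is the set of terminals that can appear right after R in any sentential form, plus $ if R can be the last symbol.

We compute FOLLOW(R) using the standard algorithm.
FOLLOW(S) starts with {$}.
FIRST(P) = {a}
FIRST(R) = {a}
FIRST(S) = {*, a}
FOLLOW(P) = {+}
FOLLOW(R) = {*, a}
FOLLOW(S) = {$, *}
Therefore, FOLLOW(R) = {*, a}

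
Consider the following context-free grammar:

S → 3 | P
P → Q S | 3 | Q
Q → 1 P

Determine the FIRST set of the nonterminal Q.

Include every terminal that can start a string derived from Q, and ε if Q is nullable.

We compute FIRST(Q) using the standard algorithm.
FIRST(P) = {1, 3}
FIRST(Q) = {1}
FIRST(S) = {1, 3}
Therefore, FIRST(Q) = {1}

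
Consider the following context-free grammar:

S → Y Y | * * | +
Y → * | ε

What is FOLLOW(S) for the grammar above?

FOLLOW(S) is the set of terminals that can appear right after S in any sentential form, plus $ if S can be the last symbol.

We compute FOLLOW(S) using the standard algorithm.
FOLLOW(S) starts with {$}.
FIRST(S) = {*, +, ε}
FIRST(Y) = {*, ε}
FOLLOW(S) = {$}
FOLLOW(Y) = {$, *}
Therefore, FOLLOW(S) = {$}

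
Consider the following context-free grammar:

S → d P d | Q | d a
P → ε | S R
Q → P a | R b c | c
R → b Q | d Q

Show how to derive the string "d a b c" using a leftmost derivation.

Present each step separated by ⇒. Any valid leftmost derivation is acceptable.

S ⇒ Q ⇒ R b c ⇒ d Q b c ⇒ d P a b c ⇒ d a b c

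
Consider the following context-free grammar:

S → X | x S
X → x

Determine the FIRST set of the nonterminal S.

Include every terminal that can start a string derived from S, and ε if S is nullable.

We compute FIRST(S) using the standard algorithm.
FIRST(S) = {x}
FIRST(X) = {x}
Therefore, FIRST(S) = {x}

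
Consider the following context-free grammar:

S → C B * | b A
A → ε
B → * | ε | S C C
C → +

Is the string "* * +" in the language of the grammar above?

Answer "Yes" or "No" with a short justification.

No - no valid derivation exists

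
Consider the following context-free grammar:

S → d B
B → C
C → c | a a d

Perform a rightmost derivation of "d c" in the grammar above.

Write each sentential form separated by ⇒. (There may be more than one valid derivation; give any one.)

S ⇒ d B ⇒ d C ⇒ d c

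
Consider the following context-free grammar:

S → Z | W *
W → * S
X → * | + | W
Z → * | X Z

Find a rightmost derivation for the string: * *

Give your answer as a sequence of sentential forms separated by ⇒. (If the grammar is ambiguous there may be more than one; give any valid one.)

S ⇒ Z ⇒ X Z ⇒ X * ⇒ * *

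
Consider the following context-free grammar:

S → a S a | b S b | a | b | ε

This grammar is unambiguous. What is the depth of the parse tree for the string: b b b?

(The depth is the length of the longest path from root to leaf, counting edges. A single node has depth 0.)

2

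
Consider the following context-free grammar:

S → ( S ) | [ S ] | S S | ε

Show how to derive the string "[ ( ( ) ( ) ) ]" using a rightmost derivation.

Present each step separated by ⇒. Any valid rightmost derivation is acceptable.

S ⇒ [ S ] ⇒ [ ( S ) ] ⇒ [ ( S S ) ] ⇒ [ ( S ( S ) ) ] ⇒ [ ( S ( ) ) ] ⇒ [ ( ( S ) ( ) ) ] ⇒ [ ( ( ) ( ) ) ]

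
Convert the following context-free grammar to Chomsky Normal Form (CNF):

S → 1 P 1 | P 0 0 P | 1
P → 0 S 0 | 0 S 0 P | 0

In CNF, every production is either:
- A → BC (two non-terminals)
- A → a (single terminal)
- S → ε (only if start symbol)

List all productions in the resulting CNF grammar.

T1 → 1; T0 → 0; S → 1; P → 0; S → T1 X0; X0 → P T1; S → P X1; X1 → T0 X2; X2 → T0 P; P → T0 X3; X3 → S T0; P → T0 X4; X4 → S X5; X5 → T0 P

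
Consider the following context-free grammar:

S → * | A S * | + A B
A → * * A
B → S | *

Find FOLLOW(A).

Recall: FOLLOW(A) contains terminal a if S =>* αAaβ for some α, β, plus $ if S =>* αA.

We compute FOLLOW(A) using the standard algorithm.
FOLLOW(S) starts with {$}.
FIRST(A) = {*}
FIRST(B) = {*, +}
FIRST(S) = {*, +}
FOLLOW(A) = {*, +}
FOLLOW(B) = {$, *}
FOLLOW(S) = {$, *}
Therefore, FOLLOW(A) = {*, +}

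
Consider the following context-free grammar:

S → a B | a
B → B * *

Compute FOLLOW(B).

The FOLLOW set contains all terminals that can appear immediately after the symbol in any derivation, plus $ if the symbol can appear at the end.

We compute FOLLOW(B) using the standard algorithm.
FOLLOW(S) starts with {$}.
FIRST(B) = {}
FIRST(S) = {a}
FOLLOW(B) = {$, *}
FOLLOW(S) = {$}
Therefore, FOLLOW(B) = {$, *}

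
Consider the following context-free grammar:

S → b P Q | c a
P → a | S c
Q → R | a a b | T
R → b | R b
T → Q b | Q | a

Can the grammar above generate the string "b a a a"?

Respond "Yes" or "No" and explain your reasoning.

No - no valid derivation exists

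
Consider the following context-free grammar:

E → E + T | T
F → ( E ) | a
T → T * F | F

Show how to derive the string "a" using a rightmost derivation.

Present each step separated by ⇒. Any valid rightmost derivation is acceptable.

E ⇒ T ⇒ F ⇒ a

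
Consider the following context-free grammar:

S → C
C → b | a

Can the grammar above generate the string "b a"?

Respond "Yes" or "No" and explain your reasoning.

No - no valid derivation exists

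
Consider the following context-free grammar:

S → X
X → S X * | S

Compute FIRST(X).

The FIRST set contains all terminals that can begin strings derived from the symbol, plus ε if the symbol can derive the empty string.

We compute FIRST(X) using the standard algorithm.
FIRST(S) = {}
FIRST(X) = {}
Therefore, FIRST(X) = {}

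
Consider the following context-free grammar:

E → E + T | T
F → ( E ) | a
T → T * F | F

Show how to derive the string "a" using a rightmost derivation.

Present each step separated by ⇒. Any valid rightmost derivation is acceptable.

E ⇒ T ⇒ F ⇒ a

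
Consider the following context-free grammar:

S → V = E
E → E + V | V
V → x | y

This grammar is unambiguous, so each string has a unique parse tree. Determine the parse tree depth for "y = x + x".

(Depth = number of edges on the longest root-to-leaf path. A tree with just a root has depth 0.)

4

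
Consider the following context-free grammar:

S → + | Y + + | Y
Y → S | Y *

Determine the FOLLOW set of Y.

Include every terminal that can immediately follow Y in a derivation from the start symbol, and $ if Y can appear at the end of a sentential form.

We compute FOLLOW(Y) using the standard algorithm.
FOLLOW(S) starts with {$}.
FIRST(S) = {+}
FIRST(Y) = {+}
FOLLOW(S) = {$, *, +}
FOLLOW(Y) = {$, *, +}
Therefore, FOLLOW(Y) = {$, *, +}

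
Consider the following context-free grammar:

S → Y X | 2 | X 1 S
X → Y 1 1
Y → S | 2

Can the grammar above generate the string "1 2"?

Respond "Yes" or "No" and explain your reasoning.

No - no valid derivation exists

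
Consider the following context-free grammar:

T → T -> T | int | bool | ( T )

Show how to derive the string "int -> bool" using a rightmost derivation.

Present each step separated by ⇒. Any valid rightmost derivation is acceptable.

T ⇒ T -> T ⇒ T -> bool ⇒ int -> bool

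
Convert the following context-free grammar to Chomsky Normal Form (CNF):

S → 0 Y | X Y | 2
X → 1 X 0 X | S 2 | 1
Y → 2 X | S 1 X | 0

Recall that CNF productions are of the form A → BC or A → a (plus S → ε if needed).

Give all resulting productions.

T0 → 0; S → 2; T1 → 1; T2 → 2; X → 1; Y → 0; S → T0 Y; S → X Y; X → T1 X0; X0 → X X1; X1 → T0 X; X → S T2; Y → T2 X; Y → S X2; X2 → T1 X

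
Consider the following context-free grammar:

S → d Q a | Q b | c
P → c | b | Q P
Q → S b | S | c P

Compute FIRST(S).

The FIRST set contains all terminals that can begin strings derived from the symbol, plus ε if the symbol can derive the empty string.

We compute FIRST(S) using the standard algorithm.
FIRST(P) = {b, c, d}
FIRST(Q) = {c, d}
FIRST(S) = {c, d}
Therefore, FIRST(S) = {c, d}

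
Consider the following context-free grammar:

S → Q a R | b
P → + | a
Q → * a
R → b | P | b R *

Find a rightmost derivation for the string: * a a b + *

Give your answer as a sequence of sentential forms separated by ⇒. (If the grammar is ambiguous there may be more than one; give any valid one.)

S ⇒ Q a R ⇒ Q a b R * ⇒ Q a b P * ⇒ Q a b + * ⇒ * a a b + *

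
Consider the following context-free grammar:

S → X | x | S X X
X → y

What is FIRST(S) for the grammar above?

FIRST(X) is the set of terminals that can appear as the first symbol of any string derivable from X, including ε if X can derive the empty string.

We compute FIRST(S) using the standard algorithm.
FIRST(S) = {x, y}
FIRST(X) = {y}
Therefore, FIRST(S) = {x, y}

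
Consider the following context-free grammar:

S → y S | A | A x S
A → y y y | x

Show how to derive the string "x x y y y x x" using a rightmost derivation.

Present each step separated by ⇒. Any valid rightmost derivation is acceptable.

S ⇒ A x S ⇒ A x A x S ⇒ A x A x A ⇒ A x A x x ⇒ A x y y y x x ⇒ x x y y y x x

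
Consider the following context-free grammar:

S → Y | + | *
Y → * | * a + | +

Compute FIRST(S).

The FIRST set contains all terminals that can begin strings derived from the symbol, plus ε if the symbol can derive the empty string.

We compute FIRST(S) using the standard algorithm.
FIRST(S) = {*, +}
FIRST(Y) = {*, +}
Therefore, FIRST(S) = {*, +}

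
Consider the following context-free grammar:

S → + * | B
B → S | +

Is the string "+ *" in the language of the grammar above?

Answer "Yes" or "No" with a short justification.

Yes - a valid derivation exists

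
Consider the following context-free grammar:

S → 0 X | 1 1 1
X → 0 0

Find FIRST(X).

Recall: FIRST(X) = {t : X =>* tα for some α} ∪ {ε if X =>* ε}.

We compute FIRST(X) using the standard algorithm.
FIRST(S) = {0, 1}
FIRST(X) = {0}
Therefore, FIRST(X) = {0}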